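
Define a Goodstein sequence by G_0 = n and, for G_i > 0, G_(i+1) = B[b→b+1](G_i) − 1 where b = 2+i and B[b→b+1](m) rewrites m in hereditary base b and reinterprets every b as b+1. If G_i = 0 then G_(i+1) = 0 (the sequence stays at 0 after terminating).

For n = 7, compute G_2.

i=0: 7 = 2^2 + 2 + 1 (b=2); 2→3: 3^3 + 3 + 1 = 31; 31−1 = 30
i=1: 30 = 3^3 + 3 (b=3); 3→4: 4^4 + 4 = 260; 260−1 = 259

259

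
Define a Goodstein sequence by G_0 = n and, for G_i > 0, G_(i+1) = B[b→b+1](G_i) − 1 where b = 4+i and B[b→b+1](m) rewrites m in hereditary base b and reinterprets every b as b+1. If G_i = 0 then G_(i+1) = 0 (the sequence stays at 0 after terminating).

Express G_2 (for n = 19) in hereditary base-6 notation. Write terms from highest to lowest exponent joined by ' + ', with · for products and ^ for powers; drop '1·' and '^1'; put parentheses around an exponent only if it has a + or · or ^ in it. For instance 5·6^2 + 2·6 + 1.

G_0=19  [base 4] 4^2 + 3  →[4↦5]→  5^2 + 3 = 28  −1 ⇒ G_1=27
G_1=27  [base 5] 5^2 + 2  →[5↦6]→  6^2 + 2 = 38  −1 ⇒ G_2=37

6^2 + 1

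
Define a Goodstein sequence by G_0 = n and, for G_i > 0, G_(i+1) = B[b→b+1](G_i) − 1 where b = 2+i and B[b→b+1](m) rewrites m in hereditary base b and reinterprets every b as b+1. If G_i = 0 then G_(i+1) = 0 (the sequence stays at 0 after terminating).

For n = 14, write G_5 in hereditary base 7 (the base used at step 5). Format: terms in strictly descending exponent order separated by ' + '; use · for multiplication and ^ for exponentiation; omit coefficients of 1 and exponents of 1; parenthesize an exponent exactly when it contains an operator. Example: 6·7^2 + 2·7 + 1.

[0] 14 ≡ 2^(2 + 1) + 2^2 + 2 (base 2). Lift 3: 111. −1: 110.
[1] 110 ≡ 3^(3 + 1) + 3^3 + 2 (base 3). Lift 4: 1282. −1: 1281.
[2] 1281 ≡ 4^(4 + 1) + 4^4 + 1 (base 4). Lift 5: 18751. −1: 18750.
[3] 18750 ≡ 5^(5 + 1) + 5^5 (base 5). Lift 6: 326592. −1: 326591.
[4] 326591 ≡ 6^(6 + 1) + 5·6^5 + 5·6^4 + 5·6^3 + 5·6^2 + 5·6 + 5 (base 6). Lift 7: 5862841. −1: 5862840.
[5] 5862840 ≡ 7^(7 + 1) + 5·7^5 + 5·7^4 + 5·7^3 + 5·7^2 + 5·7 + 4 (base 7). Lift 8: 134404972. −1: 134404971.

7^(7 + 1) + 5·7^5 + 5·7^4 + 5·7^3 + 5·7^2 + 5·7 + 4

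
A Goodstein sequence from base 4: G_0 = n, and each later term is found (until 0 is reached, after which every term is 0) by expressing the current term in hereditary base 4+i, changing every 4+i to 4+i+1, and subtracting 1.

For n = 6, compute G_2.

step 0: 6 = 4 + 2; sub 5 for 4: 5 + 2; = 7; G_1 = 7−1 = 6
step 1: 6 = 5 + 1; sub 6 for 5: 6 + 1; = 7; G_2 = 7−1 = 6
step 2: 6 = 6; sub 7 for 6: 7; = 7; G_3 = 7−1 = 6

6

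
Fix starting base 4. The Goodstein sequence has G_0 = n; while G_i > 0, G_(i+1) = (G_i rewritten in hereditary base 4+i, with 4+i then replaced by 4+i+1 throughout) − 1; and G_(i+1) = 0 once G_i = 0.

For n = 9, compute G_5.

9 —HB4→ 2·4 + 1 —bump→ 2·5 + 1 = 11 —(−1)→ 10
10 —HB5→ 2·5 —bump→ 2·6 = 12 —(−1)→ 11
11 —HB6→ 6 + 5 —bump→ 7 + 5 = 12 —(−1)→ 11
11 —HB7→ 7 + 4 —bump→ 8 + 4 = 12 —(−1)→ 11
11 —HB8→ 8 + 3 —bump→ 9 + 3 = 12 —(−1)→ 11
11 —HB9→ 9 + 2 —bump→ 10 + 2 = 12 —(−1)→ 11

11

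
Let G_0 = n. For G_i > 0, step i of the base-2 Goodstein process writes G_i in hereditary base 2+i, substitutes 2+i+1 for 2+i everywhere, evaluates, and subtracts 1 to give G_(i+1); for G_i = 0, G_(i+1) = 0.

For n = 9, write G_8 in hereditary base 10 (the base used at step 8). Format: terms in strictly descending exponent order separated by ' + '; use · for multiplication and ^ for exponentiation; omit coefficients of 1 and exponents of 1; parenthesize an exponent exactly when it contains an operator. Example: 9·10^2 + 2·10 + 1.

3·10^10 + 3·10^3 + 3·10^2 + 2·10 + 5

G_0 = 9. HB_2(9) = 2^(2 + 1) + 1. Bump = 82. G_1 = 81.
G_1 = 81. HB_3(81) = 3^(3 + 1). Bump = 1024. G_2 = 1023.
G_2 = 1023. HB_4(1023) = 3·4^4 + 3·4^3 + 3·4^2 + 3·4 + 3. Bump = 9843. G_3 = 9842.
G_3 = 9842. HB_5(9842) = 3·5^5 + 3·5^3 + 3·5^2 + 3·5 + 2. Bump = 140744. G_4 = 140743.
G_4 = 140743. HB_6(140743) = 3·6^6 + 3·6^3 + 3·6^2 + 3·6 + 1. Bump = 2471827. G_5 = 2471826.
G_5 = 2471826. HB_7(2471826) = 3·7^7 + 3·7^3 + 3·7^2 + 3·7. Bump = 50333400. G_6 = 50333399.
G_6 = 50333399. HB_8(50333399) = 3·8^8 + 3·8^3 + 3·8^2 + 2·8 + 7. Bump = 1162263922. G_7 = 1162263921.
G_7 = 1162263921. HB_9(1162263921) = 3·9^9 + 3·9^3 + 3·9^2 + 2·9 + 6. Bump = 30000003326. G_8 = 30000003325.
G_8 = 30000003325. HB_10(30000003325) = 3·10^10 + 3·10^3 + 3·10^2 + 2·10 + 5. Bump = 855935016216. G_9 = 855935016215.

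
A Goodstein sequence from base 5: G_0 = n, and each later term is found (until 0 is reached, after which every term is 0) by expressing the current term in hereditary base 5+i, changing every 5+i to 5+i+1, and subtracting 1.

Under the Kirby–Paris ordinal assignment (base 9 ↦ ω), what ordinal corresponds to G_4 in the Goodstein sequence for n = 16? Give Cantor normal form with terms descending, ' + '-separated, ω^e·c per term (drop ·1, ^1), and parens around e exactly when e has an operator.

(0) 16|_5 = 3·5 + 1 ↦ 3·6 + 1|_6 = 19 ⇒ 18
(1) 18|_6 = 3·6 ↦ 3·7|_7 = 21 ⇒ 20
(2) 20|_7 = 2·7 + 6 ↦ 2·8 + 6|_8 = 22 ⇒ 21
(3) 21|_8 = 2·8 + 5 ↦ 2·9 + 5|_9 = 23 ⇒ 22
(4) 22|_9 = 2·9 + 4 ↦ 2·10 + 4|_10 = 24 ⇒ 23

ω·2 + 4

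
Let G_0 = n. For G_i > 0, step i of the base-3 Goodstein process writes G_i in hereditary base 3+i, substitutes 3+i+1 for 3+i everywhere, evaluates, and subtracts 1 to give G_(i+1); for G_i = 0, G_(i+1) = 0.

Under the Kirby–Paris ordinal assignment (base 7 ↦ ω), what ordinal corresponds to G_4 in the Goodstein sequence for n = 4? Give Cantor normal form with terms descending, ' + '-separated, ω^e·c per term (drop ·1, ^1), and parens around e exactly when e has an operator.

2

[0] 4 ≡ 3 + 1 (base 3). Lift 4: 5. −1: 4.
[1] 4 ≡ 4 (base 4). Lift 5: 5. −1: 4.
[2] 4 ≡ 4 (base 5). Lift 6: 4. −1: 3.
[3] 3 ≡ 3 (base 6). Lift 7: 3. −1: 2.
[4] 2 ≡ 2 (base 7). Lift 8: 2. −1: 1.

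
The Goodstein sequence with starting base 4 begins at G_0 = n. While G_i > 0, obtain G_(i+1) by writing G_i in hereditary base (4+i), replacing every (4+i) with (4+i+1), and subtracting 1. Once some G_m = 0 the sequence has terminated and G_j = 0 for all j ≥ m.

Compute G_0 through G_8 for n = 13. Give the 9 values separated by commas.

(0) 13|_4 = 3·4 + 1 ↦ 3·5 + 1|_5 = 16 ⇒ 15
(1) 15|_5 = 3·5 ↦ 3·6|_6 = 18 ⇒ 17
(2) 17|_6 = 2·6 + 5 ↦ 2·7 + 5|_7 = 19 ⇒ 18
(3) 18|_7 = 2·7 + 4 ↦ 2·8 + 4|_8 = 20 ⇒ 19
(4) 19|_8 = 2·8 + 3 ↦ 2·9 + 3|_9 = 21 ⇒ 20
(5) 20|_9 = 2·9 + 2 ↦ 2·10 + 2|_10 = 22 ⇒ 21
(6) 21|_10 = 2·10 + 1 ↦ 2·11 + 1|_11 = 23 ⇒ 22
(7) 22|_11 = 2·11 ↦ 2·12|_12 = 24 ⇒ 23

13, 15, 17, 18, 19, 20, 21, 22, 23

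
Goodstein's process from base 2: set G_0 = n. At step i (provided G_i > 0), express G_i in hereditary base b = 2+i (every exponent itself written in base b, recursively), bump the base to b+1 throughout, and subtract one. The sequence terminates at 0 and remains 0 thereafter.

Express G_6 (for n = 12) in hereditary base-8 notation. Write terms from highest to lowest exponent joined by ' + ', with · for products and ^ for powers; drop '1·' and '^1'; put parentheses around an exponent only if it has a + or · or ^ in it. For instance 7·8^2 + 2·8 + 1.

8^(8 + 1) + 2·8^2 + 8 + 3

(0) 12|_2 = 2^(2 + 1) + 2^2 ↦ 3^(3 + 1) + 3^3|_3 = 108 ⇒ 107
(1) 107|_3 = 3^(3 + 1) + 2·3^2 + 2·3 + 2 ↦ 4^(4 + 1) + 2·4^2 + 2·4 + 2|_4 = 1066 ⇒ 1065
(2) 1065|_4 = 4^(4 + 1) + 2·4^2 + 2·4 + 1 ↦ 5^(5 + 1) + 2·5^2 + 2·5 + 1|_5 = 15686 ⇒ 15685
(3) 15685|_5 = 5^(5 + 1) + 2·5^2 + 2·5 ↦ 6^(6 + 1) + 2·6^2 + 2·6|_6 = 280020 ⇒ 280019
(4) 280019|_6 = 6^(6 + 1) + 2·6^2 + 6 + 5 ↦ 7^(7 + 1) + 2·7^2 + 7 + 5|_7 = 5764911 ⇒ 5764910
(5) 5764910|_7 = 7^(7 + 1) + 2·7^2 + 7 + 4 ↦ 8^(8 + 1) + 2·8^2 + 8 + 4|_8 = 134217868 ⇒ 134217867
(6) 134217867|_8 = 8^(8 + 1) + 2·8^2 + 8 + 3 ↦ 9^(9 + 1) + 2·9^2 + 9 + 3|_9 = 3486784575 ⇒ 3486784574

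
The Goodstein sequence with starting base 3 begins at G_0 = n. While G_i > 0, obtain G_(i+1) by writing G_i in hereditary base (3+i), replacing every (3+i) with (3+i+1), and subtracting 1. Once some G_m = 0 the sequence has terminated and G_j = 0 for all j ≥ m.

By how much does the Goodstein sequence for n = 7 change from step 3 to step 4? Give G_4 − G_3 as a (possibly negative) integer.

G_0=7  [base 3] 2·3 + 1  →[3↦4]→  2·4 + 1 = 9  −1 ⇒ G_1=8
G_1=8  [base 4] 2·4  →[4↦5]→  2·5 = 10  −1 ⇒ G_2=9
G_2=9  [base 5] 5 + 4  →[5↦6]→  6 + 4 = 10  −1 ⇒ G_3=9
G_3=9  [base 6] 6 + 3  →[6↦7]→  7 + 3 = 10  −1 ⇒ G_4=9

0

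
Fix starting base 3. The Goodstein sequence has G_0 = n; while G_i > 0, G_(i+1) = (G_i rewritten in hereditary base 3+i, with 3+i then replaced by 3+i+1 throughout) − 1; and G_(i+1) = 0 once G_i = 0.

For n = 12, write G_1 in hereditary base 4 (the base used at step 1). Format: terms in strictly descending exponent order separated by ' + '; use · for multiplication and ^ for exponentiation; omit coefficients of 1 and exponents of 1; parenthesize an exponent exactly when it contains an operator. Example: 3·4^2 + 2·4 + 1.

12 —HB3→ 3^2 + 3 —bump→ 4^2 + 4 = 20 —(−1)→ 19
19 —HB4→ 4^2 + 3 —bump→ 5^2 + 3 = 28 —(−1)→ 27

4^2 + 3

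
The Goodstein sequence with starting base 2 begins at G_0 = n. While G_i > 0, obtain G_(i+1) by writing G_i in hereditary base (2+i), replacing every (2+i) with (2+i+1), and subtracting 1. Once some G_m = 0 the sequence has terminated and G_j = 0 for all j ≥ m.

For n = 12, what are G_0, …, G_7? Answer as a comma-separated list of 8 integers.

12, 107, 1065, 15685, 280019, 5764910, 134217867, 3486784574

G_0 = 12. HB_2(12) = 2^(2 + 1) + 2^2. Bump = 108. G_1 = 107.
G_1 = 107. HB_3(107) = 3^(3 + 1) + 2·3^2 + 2·3 + 2. Bump = 1066. G_2 = 1065.
G_2 = 1065. HB_4(1065) = 4^(4 + 1) + 2·4^2 + 2·4 + 1. Bump = 15686. G_3 = 15685.
G_3 = 15685. HB_5(15685) = 5^(5 + 1) + 2·5^2 + 2·5. Bump = 280020. G_4 = 280019.
G_4 = 280019. HB_6(280019) = 6^(6 + 1) + 2·6^2 + 6 + 5. Bump = 5764911. G_5 = 5764910.
G_5 = 5764910. HB_7(5764910) = 7^(7 + 1) + 2·7^2 + 7 + 4. Bump = 134217868. G_6 = 134217867.
G_6 = 134217867. HB_8(134217867) = 8^(8 + 1) + 2·8^2 + 8 + 3. Bump = 3486784575. G_7 = 3486784574.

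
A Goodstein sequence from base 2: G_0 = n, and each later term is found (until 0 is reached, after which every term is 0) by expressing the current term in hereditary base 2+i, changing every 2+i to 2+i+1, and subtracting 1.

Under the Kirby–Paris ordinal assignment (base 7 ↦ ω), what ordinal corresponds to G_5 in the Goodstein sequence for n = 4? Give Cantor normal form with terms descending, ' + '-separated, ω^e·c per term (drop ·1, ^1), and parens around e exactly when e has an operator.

G_0 = 4. HB_2(4) = 2^2. Bump = 27. G_1 = 26.
G_1 = 26. HB_3(26) = 2·3^2 + 2·3 + 2. Bump = 42. G_2 = 41.
G_2 = 41. HB_4(41) = 2·4^2 + 2·4 + 1. Bump = 61. G_3 = 60.
G_3 = 60. HB_5(60) = 2·5^2 + 2·5. Bump = 84. G_4 = 83.
G_4 = 83. HB_6(83) = 2·6^2 + 6 + 5. Bump = 110. G_5 = 109.

ω^2·2 + ω + 4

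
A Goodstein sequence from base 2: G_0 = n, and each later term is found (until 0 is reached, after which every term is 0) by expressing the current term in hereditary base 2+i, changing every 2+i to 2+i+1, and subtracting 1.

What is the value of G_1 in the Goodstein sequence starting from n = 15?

i=0: 15 = 2^(2 + 1) + 2^2 + 2 + 1 (b=2); 2→3: 3^(3 + 1) + 3^3 + 3 + 1 = 112; 112−1 = 111
i=1: 111 = 3^(3 + 1) + 3^3 + 3 (b=3); 3→4: 4^(4 + 1) + 4^4 + 4 = 1284; 1284−1 = 1283

111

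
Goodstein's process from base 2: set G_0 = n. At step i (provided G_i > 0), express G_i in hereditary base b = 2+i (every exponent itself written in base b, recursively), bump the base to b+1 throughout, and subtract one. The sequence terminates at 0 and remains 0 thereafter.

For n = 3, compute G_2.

[0] 3 ≡ 2 + 1 (base 2). Lift 3: 4. −1: 3.
[1] 3 ≡ 3 (base 3). Lift 4: 4. −1: 3.
[2] 3 ≡ 3 (base 4). Lift 5: 3. −1: 2.

3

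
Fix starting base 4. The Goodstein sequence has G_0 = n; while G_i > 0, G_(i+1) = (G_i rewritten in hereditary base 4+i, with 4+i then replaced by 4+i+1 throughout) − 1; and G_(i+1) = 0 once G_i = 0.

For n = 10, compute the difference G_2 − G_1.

1

G_0 = 10. HB_4(10) = 2·4 + 2. Bump = 12. G_1 = 11.
G_1 = 11. HB_5(11) = 2·5 + 1. Bump = 13. G_2 = 12.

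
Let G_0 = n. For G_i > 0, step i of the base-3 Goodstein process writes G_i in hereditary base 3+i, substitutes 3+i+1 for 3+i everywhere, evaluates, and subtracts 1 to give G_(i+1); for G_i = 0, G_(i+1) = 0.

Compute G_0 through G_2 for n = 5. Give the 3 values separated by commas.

5, 5, 5

5 —HB3→ 3 + 2 —bump→ 4 + 2 = 6 —(−1)→ 5
5 —HB4→ 4 + 1 —bump→ 5 + 1 = 6 —(−1)→ 5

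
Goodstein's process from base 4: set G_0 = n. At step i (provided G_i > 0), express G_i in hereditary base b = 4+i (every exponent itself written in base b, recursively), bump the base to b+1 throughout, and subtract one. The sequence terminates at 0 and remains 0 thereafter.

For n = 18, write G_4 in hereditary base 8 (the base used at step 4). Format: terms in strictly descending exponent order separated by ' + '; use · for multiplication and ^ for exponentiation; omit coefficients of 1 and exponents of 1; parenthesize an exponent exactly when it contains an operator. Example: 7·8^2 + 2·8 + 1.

step 0: 18 = 4^2 + 2; sub 5 for 4: 5^2 + 2; = 27; G_1 = 27−1 = 26
step 1: 26 = 5^2 + 1; sub 6 for 5: 6^2 + 1; = 37; G_2 = 37−1 = 36
step 2: 36 = 6^2; sub 7 for 6: 7^2; = 49; G_3 = 49−1 = 48
step 3: 48 = 6·7 + 6; sub 8 for 7: 6·8 + 6; = 54; G_4 = 54−1 = 53
step 4: 53 = 6·8 + 5; sub 9 for 8: 6·9 + 5; = 59; G_5 = 59−1 = 58

6·8 + 5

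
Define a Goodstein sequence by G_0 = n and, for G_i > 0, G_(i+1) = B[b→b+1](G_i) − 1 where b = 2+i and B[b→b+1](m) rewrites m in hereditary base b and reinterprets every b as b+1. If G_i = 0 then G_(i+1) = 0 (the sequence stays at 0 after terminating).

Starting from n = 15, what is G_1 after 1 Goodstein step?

111

(0) 15|_2 = 2^(2 + 1) + 2^2 + 2 + 1 ↦ 3^(3 + 1) + 3^3 + 3 + 1|_3 = 112 ⇒ 111
(1) 111|_3 = 3^(3 + 1) + 3^3 + 3 ↦ 4^(4 + 1) + 4^4 + 4|_4 = 1284 ⇒ 1283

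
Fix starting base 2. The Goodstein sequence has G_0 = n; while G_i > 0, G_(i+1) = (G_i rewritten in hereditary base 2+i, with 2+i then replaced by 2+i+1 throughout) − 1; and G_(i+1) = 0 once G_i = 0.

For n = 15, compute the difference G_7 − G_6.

3373455337

(0) 15|_2 = 2^(2 + 1) + 2^2 + 2 + 1 ↦ 3^(3 + 1) + 3^3 + 3 + 1|_3 = 112 ⇒ 111
(1) 111|_3 = 3^(3 + 1) + 3^3 + 3 ↦ 4^(4 + 1) + 4^4 + 4|_4 = 1284 ⇒ 1283
(2) 1283|_4 = 4^(4 + 1) + 4^4 + 3 ↦ 5^(5 + 1) + 5^5 + 3|_5 = 18753 ⇒ 18752
(3) 18752|_5 = 5^(5 + 1) + 5^5 + 2 ↦ 6^(6 + 1) + 6^6 + 2|_6 = 326594 ⇒ 326593
(4) 326593|_6 = 6^(6 + 1) + 6^6 + 1 ↦ 7^(7 + 1) + 7^7 + 1|_7 = 6588345 ⇒ 6588344
(5) 6588344|_7 = 7^(7 + 1) + 7^7 ↦ 8^(8 + 1) + 8^8|_8 = 150994944 ⇒ 150994943
(6) 150994943|_8 = 8^(8 + 1) + 7·8^7 + 7·8^6 + 7·8^5 + 7·8^4 + 7·8^3 + 7·8^2 + 7·8 + 7 ↦ 9^(9 + 1) + 7·9^7 + 7·9^6 + 7·9^5 + 7·9^4 + 7·9^3 + 7·9^2 + 7·9 + 7|_9 = 3524450281 ⇒ 3524450280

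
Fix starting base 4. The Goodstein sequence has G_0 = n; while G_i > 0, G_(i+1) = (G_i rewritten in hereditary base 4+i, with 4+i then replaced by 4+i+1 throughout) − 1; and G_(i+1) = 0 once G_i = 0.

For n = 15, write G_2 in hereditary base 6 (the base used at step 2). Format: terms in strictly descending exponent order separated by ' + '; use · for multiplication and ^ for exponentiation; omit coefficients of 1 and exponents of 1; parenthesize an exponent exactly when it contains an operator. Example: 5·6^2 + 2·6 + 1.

G_0=15  [base 4] 3·4 + 3  →[4↦5]→  3·5 + 3 = 18  −1 ⇒ G_1=17
G_1=17  [base 5] 3·5 + 2  →[5↦6]→  3·6 + 2 = 20  −1 ⇒ G_2=19
G_2=19  [base 6] 3·6 + 1  →[6↦7]→  3·7 + 1 = 22  −1 ⇒ G_3=21

3·6 + 1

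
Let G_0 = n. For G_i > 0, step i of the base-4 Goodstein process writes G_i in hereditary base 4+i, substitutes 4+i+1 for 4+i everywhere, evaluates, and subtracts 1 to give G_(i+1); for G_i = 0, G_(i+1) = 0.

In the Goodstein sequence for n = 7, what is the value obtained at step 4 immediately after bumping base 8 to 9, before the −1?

[0] 7 ≡ 4 + 3 (base 4). Lift 5: 8. −1: 7.
[1] 7 ≡ 5 + 2 (base 5). Lift 6: 8. −1: 7.
[2] 7 ≡ 6 + 1 (base 6). Lift 7: 8. −1: 7.
[3] 7 ≡ 7 (base 7). Lift 8: 8. −1: 7.
[4] 7 ≡ 7 (base 8). Lift 9: 7. −1: 6.

7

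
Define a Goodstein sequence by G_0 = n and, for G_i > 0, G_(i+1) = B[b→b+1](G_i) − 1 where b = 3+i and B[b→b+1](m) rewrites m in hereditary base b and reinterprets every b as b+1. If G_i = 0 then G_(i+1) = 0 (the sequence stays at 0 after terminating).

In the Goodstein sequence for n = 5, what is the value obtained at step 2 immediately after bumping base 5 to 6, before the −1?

6

step 0: 5 = 3 + 2; sub 4 for 3: 4 + 2; = 6; G_1 = 6−1 = 5
step 1: 5 = 4 + 1; sub 5 for 4: 5 + 1; = 6; G_2 = 6−1 = 5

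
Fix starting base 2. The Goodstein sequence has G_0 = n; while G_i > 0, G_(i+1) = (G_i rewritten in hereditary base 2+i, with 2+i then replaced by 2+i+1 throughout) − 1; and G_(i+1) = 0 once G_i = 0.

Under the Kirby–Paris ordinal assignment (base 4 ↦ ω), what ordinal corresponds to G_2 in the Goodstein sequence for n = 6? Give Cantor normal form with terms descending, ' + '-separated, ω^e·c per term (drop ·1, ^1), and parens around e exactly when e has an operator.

ω^ω + 1

G_0=6  [base 2] 2^2 + 2  →[2↦3]→  3^3 + 3 = 30  −1 ⇒ G_1=29
G_1=29  [base 3] 3^3 + 2  →[3↦4]→  4^4 + 2 = 258  −1 ⇒ G_2=257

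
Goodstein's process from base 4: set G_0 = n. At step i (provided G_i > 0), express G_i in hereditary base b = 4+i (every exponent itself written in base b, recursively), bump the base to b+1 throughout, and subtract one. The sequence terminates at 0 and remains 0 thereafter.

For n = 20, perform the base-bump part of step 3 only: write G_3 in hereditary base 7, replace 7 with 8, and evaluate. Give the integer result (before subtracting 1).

66

base 4: 20 = 4^2 + 4; at 5: 5^2 + 5 = 30; next = 29
base 5: 29 = 5^2 + 4; at 6: 6^2 + 4 = 40; next = 39
base 6: 39 = 6^2 + 3; at 7: 7^2 + 3 = 52; next = 51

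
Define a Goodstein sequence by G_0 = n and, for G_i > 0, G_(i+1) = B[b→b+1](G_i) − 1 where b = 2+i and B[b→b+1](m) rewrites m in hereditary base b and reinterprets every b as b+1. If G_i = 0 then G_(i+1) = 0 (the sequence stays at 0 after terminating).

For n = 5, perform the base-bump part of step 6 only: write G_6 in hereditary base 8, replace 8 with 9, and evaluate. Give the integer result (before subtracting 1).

G_0=5  [base 2] 2^2 + 1  →[2↦3]→  3^3 + 1 = 28  −1 ⇒ G_1=27
G_1=27  [base 3] 3^3  →[3↦4]→  4^4 = 256  −1 ⇒ G_2=255
G_2=255  [base 4] 3·4^3 + 3·4^2 + 3·4 + 3  →[4↦5]→  3·5^3 + 3·5^2 + 3·5 + 3 = 468  −1 ⇒ G_3=467
G_3=467  [base 5] 3·5^3 + 3·5^2 + 3·5 + 2  →[5↦6]→  3·6^3 + 3·6^2 + 3·6 + 2 = 776  −1 ⇒ G_4=775
G_4=775  [base 6] 3·6^3 + 3·6^2 + 3·6 + 1  →[6↦7]→  3·7^3 + 3·7^2 + 3·7 + 1 = 1198  −1 ⇒ G_5=1197
G_5=1197  [base 7] 3·7^3 + 3·7^2 + 3·7  →[7↦8]→  3·8^3 + 3·8^2 + 3·8 = 1752  −1 ⇒ G_6=1751

2455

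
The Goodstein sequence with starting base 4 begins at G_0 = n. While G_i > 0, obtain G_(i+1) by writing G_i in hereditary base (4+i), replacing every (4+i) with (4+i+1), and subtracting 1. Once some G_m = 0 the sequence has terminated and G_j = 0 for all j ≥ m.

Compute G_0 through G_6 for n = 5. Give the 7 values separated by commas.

base 4: 5 = 4 + 1; at 5: 5 + 1 = 6; next = 5
base 5: 5 = 5; at 6: 6 = 6; next = 5
base 6: 5 = 5; at 7: 5 = 5; next = 4
base 7: 4 = 4; at 8: 4 = 4; next = 3
base 8: 3 = 3; at 9: 3 = 3; next = 2
base 9: 2 = 2; at 10: 2 = 2; next = 1

5, 5, 5, 4, 3, 2, 1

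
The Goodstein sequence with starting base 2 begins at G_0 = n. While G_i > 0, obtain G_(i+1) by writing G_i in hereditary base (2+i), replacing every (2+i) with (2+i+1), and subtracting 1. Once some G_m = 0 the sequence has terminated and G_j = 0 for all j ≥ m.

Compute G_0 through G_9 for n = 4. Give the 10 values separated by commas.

step 0: 4 = 2^2; sub 3 for 2: 3^3; = 27; G_1 = 27−1 = 26
step 1: 26 = 2·3^2 + 2·3 + 2; sub 4 for 3: 2·4^2 + 2·4 + 2; = 42; G_2 = 42−1 = 41
step 2: 41 = 2·4^2 + 2·4 + 1; sub 5 for 4: 2·5^2 + 2·5 + 1; = 61; G_3 = 61−1 = 60
step 3: 60 = 2·5^2 + 2·5; sub 6 for 5: 2·6^2 + 2·6; = 84; G_4 = 84−1 = 83
step 4: 83 = 2·6^2 + 6 + 5; sub 7 for 6: 2·7^2 + 7 + 5; = 110; G_5 = 110−1 = 109
step 5: 109 = 2·7^2 + 7 + 4; sub 8 for 7: 2·8^2 + 8 + 4; = 140; G_6 = 140−1 = 139
step 6: 139 = 2·8^2 + 8 + 3; sub 9 for 8: 2·9^2 + 9 + 3; = 174; G_7 = 174−1 = 173
step 7: 173 = 2·9^2 + 9 + 2; sub 10 for 9: 2·10^2 + 10 + 2; = 212; G_8 = 212−1 = 211
step 8: 211 = 2·10^2 + 10 + 1; sub 11 for 10: 2·11^2 + 11 + 1; = 254; G_9 = 254−1 = 253

4, 26, 41, 60, 83, 109, 139, 173, 211, 253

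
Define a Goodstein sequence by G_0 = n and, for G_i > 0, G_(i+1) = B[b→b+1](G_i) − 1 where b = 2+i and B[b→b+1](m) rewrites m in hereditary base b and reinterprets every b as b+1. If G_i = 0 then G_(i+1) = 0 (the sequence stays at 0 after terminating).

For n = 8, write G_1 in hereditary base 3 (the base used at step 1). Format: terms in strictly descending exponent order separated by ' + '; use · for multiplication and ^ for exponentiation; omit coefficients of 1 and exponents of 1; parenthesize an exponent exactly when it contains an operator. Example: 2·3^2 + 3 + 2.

2·3^3 + 2·3^2 + 2·3 + 2

base 2: 8 = 2^(2 + 1); at 3: 3^(3 + 1) = 81; next = 80
base 3: 80 = 2·3^3 + 2·3^2 + 2·3 + 2; at 4: 2·4^4 + 2·4^2 + 2·4 + 2 = 554; next = 553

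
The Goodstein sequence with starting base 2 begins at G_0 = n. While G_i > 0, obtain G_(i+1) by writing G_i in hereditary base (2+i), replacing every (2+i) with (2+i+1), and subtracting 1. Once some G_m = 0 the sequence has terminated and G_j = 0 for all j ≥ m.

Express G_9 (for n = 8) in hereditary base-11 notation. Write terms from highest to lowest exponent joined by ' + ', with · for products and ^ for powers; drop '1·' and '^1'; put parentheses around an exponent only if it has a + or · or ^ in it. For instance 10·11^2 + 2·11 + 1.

8 —HB2→ 2^(2 + 1) —bump→ 3^(3 + 1) = 81 —(−1)→ 80
80 —HB3→ 2·3^3 + 2·3^2 + 2·3 + 2 —bump→ 2·4^4 + 2·4^2 + 2·4 + 2 = 554 —(−1)→ 553
553 —HB4→ 2·4^4 + 2·4^2 + 2·4 + 1 —bump→ 2·5^5 + 2·5^2 + 2·5 + 1 = 6311 —(−1)→ 6310
6310 —HB5→ 2·5^5 + 2·5^2 + 2·5 —bump→ 2·6^6 + 2·6^2 + 2·6 = 93396 —(−1)→ 93395
93395 —HB6→ 2·6^6 + 2·6^2 + 6 + 5 —bump→ 2·7^7 + 2·7^2 + 7 + 5 = 1647196 —(−1)→ 1647195
1647195 —HB7→ 2·7^7 + 2·7^2 + 7 + 4 —bump→ 2·8^8 + 2·8^2 + 8 + 4 = 33554572 —(−1)→ 33554571
33554571 —HB8→ 2·8^8 + 2·8^2 + 8 + 3 —bump→ 2·9^9 + 2·9^2 + 9 + 3 = 774841152 —(−1)→ 774841151
774841151 —HB9→ 2·9^9 + 2·9^2 + 9 + 2 —bump→ 2·10^10 + 2·10^2 + 10 + 2 = 20000000212 —(−1)→ 20000000211
20000000211 —HB10→ 2·10^10 + 2·10^2 + 10 + 1 —bump→ 2·11^11 + 2·11^2 + 11 + 1 = 570623341476 —(−1)→ 570623341475

2·11^11 + 2·11^2 + 11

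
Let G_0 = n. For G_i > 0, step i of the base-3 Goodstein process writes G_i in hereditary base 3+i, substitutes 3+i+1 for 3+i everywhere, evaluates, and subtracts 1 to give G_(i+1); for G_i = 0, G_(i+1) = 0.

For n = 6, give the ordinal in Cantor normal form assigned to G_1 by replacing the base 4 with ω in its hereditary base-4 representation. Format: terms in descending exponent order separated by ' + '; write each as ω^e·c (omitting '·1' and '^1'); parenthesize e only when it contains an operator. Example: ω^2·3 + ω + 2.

ω + 3

(0) 6|_3 = 2·3 ↦ 2·4|_4 = 8 ⇒ 7
(1) 7|_4 = 4 + 3 ↦ 5 + 3|_5 = 8 ⇒ 7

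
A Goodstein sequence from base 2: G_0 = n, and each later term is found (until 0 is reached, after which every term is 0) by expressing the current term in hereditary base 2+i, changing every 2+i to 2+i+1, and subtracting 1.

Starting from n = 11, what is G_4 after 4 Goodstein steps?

279937

step 0: 11 = 2^(2 + 1) + 2 + 1; sub 3 for 2: 3^(3 + 1) + 3 + 1; = 85; G_1 = 85−1 = 84
step 1: 84 = 3^(3 + 1) + 3; sub 4 for 3: 4^(4 + 1) + 4; = 1028; G_2 = 1028−1 = 1027
step 2: 1027 = 4^(4 + 1) + 3; sub 5 for 4: 5^(5 + 1) + 3; = 15628; G_3 = 15628−1 = 15627
step 3: 15627 = 5^(5 + 1) + 2; sub 6 for 5: 6^(6 + 1) + 2; = 279938; G_4 = 279938−1 = 279937
step 4: 279937 = 6^(6 + 1) + 1; sub 7 for 6: 7^(7 + 1) + 1; = 5764802; G_5 = 5764802−1 = 5764801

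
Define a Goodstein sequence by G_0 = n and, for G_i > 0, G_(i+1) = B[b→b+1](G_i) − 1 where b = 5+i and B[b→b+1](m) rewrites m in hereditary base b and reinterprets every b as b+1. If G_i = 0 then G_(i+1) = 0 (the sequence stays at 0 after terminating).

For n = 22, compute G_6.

37

G_0=22  [base 5] 4·5 + 2  →[5↦6]→  4·6 + 2 = 26  −1 ⇒ G_1=25
G_1=25  [base 6] 4·6 + 1  →[6↦7]→  4·7 + 1 = 29  −1 ⇒ G_2=28
G_2=28  [base 7] 4·7  →[7↦8]→  4·8 = 32  −1 ⇒ G_3=31
G_3=31  [base 8] 3·8 + 7  →[8↦9]→  3·9 + 7 = 34  −1 ⇒ G_4=33
G_4=33  [base 9] 3·9 + 6  →[9↦10]→  3·10 + 6 = 36  −1 ⇒ G_5=35
G_5=35  [base 10] 3·10 + 5  →[10↦11]→  3·11 + 5 = 38  −1 ⇒ G_6=37
G_6=37  [base 11] 3·11 + 4  →[11↦12]→  3·12 + 4 = 40  −1 ⇒ G_7=39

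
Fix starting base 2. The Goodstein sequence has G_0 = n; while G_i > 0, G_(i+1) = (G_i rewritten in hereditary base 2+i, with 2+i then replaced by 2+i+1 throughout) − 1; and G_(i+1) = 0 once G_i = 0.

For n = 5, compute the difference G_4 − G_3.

308

G_0=5  [base 2] 2^2 + 1  →[2↦3]→  3^3 + 1 = 28  −1 ⇒ G_1=27
G_1=27  [base 3] 3^3  →[3↦4]→  4^4 = 256  −1 ⇒ G_2=255
G_2=255  [base 4] 3·4^3 + 3·4^2 + 3·4 + 3  →[4↦5]→  3·5^3 + 3·5^2 + 3·5 + 3 = 468  −1 ⇒ G_3=467
G_3=467  [base 5] 3·5^3 + 3·5^2 + 3·5 + 2  →[5↦6]→  3·6^3 + 3·6^2 + 3·6 + 2 = 776  −1 ⇒ G_4=775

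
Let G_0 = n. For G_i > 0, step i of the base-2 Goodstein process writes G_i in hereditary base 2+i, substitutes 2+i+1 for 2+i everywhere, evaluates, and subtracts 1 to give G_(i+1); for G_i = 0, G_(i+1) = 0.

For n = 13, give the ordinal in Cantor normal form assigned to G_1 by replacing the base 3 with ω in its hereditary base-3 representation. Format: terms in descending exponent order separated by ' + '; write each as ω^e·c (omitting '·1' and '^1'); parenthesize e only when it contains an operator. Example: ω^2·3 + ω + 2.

ω^(ω + 1) + ω^ω

G_0 = 13. HB_2(13) = 2^(2 + 1) + 2^2 + 1. Bump = 109. G_1 = 108.
G_1 = 108. HB_3(108) = 3^(3 + 1) + 3^3. Bump = 1280. G_2 = 1279.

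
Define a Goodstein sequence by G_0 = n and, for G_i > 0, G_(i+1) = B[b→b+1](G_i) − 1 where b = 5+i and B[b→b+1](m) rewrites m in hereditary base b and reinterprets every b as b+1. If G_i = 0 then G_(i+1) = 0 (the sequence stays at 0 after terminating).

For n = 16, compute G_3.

21

(0) 16|_5 = 3·5 + 1 ↦ 3·6 + 1|_6 = 19 ⇒ 18
(1) 18|_6 = 3·6 ↦ 3·7|_7 = 21 ⇒ 20
(2) 20|_7 = 2·7 + 6 ↦ 2·8 + 6|_8 = 22 ⇒ 21
(3) 21|_8 = 2·8 + 5 ↦ 2·9 + 5|_9 = 23 ⇒ 22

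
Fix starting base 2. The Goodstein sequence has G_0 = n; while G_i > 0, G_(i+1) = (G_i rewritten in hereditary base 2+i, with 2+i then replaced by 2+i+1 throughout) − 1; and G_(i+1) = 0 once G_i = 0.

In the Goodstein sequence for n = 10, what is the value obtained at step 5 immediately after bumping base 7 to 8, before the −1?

84073324

step 0: 10 = 2^(2 + 1) + 2; sub 3 for 2: 3^(3 + 1) + 3; = 84; G_1 = 84−1 = 83
step 1: 83 = 3^(3 + 1) + 2; sub 4 for 3: 4^(4 + 1) + 2; = 1026; G_2 = 1026−1 = 1025
step 2: 1025 = 4^(4 + 1) + 1; sub 5 for 4: 5^(5 + 1) + 1; = 15626; G_3 = 15626−1 = 15625
step 3: 15625 = 5^(5 + 1); sub 6 for 5: 6^(6 + 1); = 279936; G_4 = 279936−1 = 279935
step 4: 279935 = 5·6^6 + 5·6^5 + 5·6^4 + 5·6^3 + 5·6^2 + 5·6 + 5; sub 7 for 6: 5·7^7 + 5·7^5 + 5·7^4 + 5·7^3 + 5·7^2 + 5·7 + 5; = 4215755; G_5 = 4215755−1 = 4215754
step 5: 4215754 = 5·7^7 + 5·7^5 + 5·7^4 + 5·7^3 + 5·7^2 + 5·7 + 4; sub 8 for 7: 5·8^8 + 5·8^5 + 5·8^4 + 5·8^3 + 5·8^2 + 5·8 + 4; = 84073324; G_6 = 84073324−1 = 84073323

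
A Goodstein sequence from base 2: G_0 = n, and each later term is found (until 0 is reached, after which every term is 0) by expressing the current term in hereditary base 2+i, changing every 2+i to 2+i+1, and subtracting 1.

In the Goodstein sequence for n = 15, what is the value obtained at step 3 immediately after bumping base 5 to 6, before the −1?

326594

G_0=15  [base 2] 2^(2 + 1) + 2^2 + 2 + 1  →[2↦3]→  3^(3 + 1) + 3^3 + 3 + 1 = 112  −1 ⇒ G_1=111
G_1=111  [base 3] 3^(3 + 1) + 3^3 + 3  →[3↦4]→  4^(4 + 1) + 4^4 + 4 = 1284  −1 ⇒ G_2=1283
G_2=1283  [base 4] 4^(4 + 1) + 4^4 + 3  →[4↦5]→  5^(5 + 1) + 5^5 + 3 = 18753  −1 ⇒ G_3=18752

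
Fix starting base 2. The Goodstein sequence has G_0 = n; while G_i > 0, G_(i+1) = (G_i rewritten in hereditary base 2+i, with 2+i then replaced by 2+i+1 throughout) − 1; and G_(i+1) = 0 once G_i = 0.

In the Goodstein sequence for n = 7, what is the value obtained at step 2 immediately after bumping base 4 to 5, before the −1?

step 0: 7 = 2^2 + 2 + 1; sub 3 for 2: 3^3 + 3 + 1; = 31; G_1 = 31−1 = 30
step 1: 30 = 3^3 + 3; sub 4 for 3: 4^4 + 4; = 260; G_2 = 260−1 = 259
step 2: 259 = 4^4 + 3; sub 5 for 4: 5^5 + 3; = 3128; G_3 = 3128−1 = 3127

3128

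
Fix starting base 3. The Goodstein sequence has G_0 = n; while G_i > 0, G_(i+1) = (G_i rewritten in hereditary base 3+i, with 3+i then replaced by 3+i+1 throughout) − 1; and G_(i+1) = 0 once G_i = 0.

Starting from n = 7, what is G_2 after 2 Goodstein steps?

[0] 7 ≡ 2·3 + 1 (base 3). Lift 4: 9. −1: 8.
[1] 8 ≡ 2·4 (base 4). Lift 5: 10. −1: 9.
[2] 9 ≡ 5 + 4 (base 5). Lift 6: 10. −1: 9.

9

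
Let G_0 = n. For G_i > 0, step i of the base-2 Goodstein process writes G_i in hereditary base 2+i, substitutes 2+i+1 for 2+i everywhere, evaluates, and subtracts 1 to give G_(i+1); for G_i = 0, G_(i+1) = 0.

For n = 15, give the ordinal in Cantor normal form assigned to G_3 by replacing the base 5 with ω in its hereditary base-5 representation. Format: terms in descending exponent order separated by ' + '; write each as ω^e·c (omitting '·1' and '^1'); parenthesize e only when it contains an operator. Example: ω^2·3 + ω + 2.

base 2: 15 = 2^(2 + 1) + 2^2 + 2 + 1; at 3: 3^(3 + 1) + 3^3 + 3 + 1 = 112; next = 111
base 3: 111 = 3^(3 + 1) + 3^3 + 3; at 4: 4^(4 + 1) + 4^4 + 4 = 1284; next = 1283
base 4: 1283 = 4^(4 + 1) + 4^4 + 3; at 5: 5^(5 + 1) + 5^5 + 3 = 18753; next = 18752
base 5: 18752 = 5^(5 + 1) + 5^5 + 2; at 6: 6^(6 + 1) + 6^6 + 2 = 326594; next = 326593

ω^(ω + 1) + ω^ω + 2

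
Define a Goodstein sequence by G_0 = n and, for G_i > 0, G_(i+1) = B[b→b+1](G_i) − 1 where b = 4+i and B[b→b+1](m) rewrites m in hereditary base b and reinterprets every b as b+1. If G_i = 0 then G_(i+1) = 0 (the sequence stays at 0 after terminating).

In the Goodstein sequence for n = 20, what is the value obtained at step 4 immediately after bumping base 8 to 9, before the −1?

82

[0] 20 ≡ 4^2 + 4 (base 4). Lift 5: 30. −1: 29.
[1] 29 ≡ 5^2 + 4 (base 5). Lift 6: 40. −1: 39.
[2] 39 ≡ 6^2 + 3 (base 6). Lift 7: 52. −1: 51.
[3] 51 ≡ 7^2 + 2 (base 7). Lift 8: 66. −1: 65.
[4] 65 ≡ 8^2 + 1 (base 8). Lift 9: 82. −1: 81.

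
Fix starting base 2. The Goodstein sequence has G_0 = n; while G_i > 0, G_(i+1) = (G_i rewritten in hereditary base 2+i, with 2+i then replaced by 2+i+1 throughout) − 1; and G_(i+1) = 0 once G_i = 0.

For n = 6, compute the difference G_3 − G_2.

G_0=6  [base 2] 2^2 + 2  →[2↦3]→  3^3 + 3 = 30  −1 ⇒ G_1=29
G_1=29  [base 3] 3^3 + 2  →[3↦4]→  4^4 + 2 = 258  −1 ⇒ G_2=257
G_2=257  [base 4] 4^4 + 1  →[4↦5]→  5^5 + 1 = 3126  −1 ⇒ G_3=3125

2868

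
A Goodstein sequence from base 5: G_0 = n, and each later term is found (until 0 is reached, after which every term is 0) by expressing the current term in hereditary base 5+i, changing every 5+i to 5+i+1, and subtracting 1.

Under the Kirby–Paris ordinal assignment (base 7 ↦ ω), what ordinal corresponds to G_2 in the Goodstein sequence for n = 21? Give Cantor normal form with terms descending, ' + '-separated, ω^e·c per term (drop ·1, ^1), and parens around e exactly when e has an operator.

base 5: 21 = 4·5 + 1; at 6: 4·6 + 1 = 25; next = 24
base 6: 24 = 4·6; at 7: 4·7 = 28; next = 27
base 7: 27 = 3·7 + 6; at 8: 3·8 + 6 = 30; next = 29

ω·3 + 6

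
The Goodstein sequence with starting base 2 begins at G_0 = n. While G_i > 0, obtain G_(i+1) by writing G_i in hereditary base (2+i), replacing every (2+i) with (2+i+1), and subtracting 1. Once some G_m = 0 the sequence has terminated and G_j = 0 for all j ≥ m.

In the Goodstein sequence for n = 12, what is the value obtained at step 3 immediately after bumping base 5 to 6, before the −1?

(0) 12|_2 = 2^(2 + 1) + 2^2 ↦ 3^(3 + 1) + 3^3|_3 = 108 ⇒ 107
(1) 107|_3 = 3^(3 + 1) + 2·3^2 + 2·3 + 2 ↦ 4^(4 + 1) + 2·4^2 + 2·4 + 2|_4 = 1066 ⇒ 1065
(2) 1065|_4 = 4^(4 + 1) + 2·4^2 + 2·4 + 1 ↦ 5^(5 + 1) + 2·5^2 + 2·5 + 1|_5 = 15686 ⇒ 15685
(3) 15685|_5 = 5^(5 + 1) + 2·5^2 + 2·5 ↦ 6^(6 + 1) + 2·6^2 + 2·6|_6 = 280020 ⇒ 280019

280020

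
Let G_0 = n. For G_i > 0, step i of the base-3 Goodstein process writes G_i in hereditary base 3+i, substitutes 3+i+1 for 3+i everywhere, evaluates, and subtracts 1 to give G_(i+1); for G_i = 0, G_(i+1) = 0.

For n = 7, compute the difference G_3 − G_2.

G_0=7  [base 3] 2·3 + 1  →[3↦4]→  2·4 + 1 = 9  −1 ⇒ G_1=8
G_1=8  [base 4] 2·4  →[4↦5]→  2·5 = 10  −1 ⇒ G_2=9
G_2=9  [base 5] 5 + 4  →[5↦6]→  6 + 4 = 10  −1 ⇒ G_3=9

0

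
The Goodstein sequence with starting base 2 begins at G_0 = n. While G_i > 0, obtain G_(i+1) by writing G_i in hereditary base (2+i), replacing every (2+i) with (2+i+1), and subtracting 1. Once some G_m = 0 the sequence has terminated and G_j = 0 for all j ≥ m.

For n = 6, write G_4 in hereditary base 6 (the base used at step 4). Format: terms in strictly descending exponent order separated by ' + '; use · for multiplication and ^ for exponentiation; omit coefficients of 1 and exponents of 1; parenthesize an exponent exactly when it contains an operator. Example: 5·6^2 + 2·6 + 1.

i=0: 6 = 2^2 + 2 (b=2); 2→3: 3^3 + 3 = 30; 30−1 = 29
i=1: 29 = 3^3 + 2 (b=3); 3→4: 4^4 + 2 = 258; 258−1 = 257
i=2: 257 = 4^4 + 1 (b=4); 4→5: 5^5 + 1 = 3126; 3126−1 = 3125
i=3: 3125 = 5^5 (b=5); 5→6: 6^6 = 46656; 46656−1 = 46655

5·6^5 + 5·6^4 + 5·6^3 + 5·6^2 + 5·6 + 5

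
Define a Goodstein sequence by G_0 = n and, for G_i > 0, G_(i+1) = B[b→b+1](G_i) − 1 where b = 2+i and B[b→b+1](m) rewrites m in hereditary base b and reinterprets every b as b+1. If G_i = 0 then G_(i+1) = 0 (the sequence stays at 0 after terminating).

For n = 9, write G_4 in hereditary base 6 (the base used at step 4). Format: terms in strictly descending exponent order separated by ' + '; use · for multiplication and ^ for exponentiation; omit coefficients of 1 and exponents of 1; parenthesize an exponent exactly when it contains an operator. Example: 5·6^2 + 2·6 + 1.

9 —HB2→ 2^(2 + 1) + 1 —bump→ 3^(3 + 1) + 1 = 82 —(−1)→ 81
81 —HB3→ 3^(3 + 1) —bump→ 4^(4 + 1) = 1024 —(−1)→ 1023
1023 —HB4→ 3·4^4 + 3·4^3 + 3·4^2 + 3·4 + 3 —bump→ 3·5^5 + 3·5^3 + 3·5^2 + 3·5 + 3 = 9843 —(−1)→ 9842
9842 —HB5→ 3·5^5 + 3·5^3 + 3·5^2 + 3·5 + 2 —bump→ 3·6^6 + 3·6^3 + 3·6^2 + 3·6 + 2 = 140744 —(−1)→ 140743
140743 —HB6→ 3·6^6 + 3·6^3 + 3·6^2 + 3·6 + 1 —bump→ 3·7^7 + 3·7^3 + 3·7^2 + 3·7 + 1 = 2471827 —(−1)→ 2471826

3·6^6 + 3·6^3 + 3·6^2 + 3·6 + 1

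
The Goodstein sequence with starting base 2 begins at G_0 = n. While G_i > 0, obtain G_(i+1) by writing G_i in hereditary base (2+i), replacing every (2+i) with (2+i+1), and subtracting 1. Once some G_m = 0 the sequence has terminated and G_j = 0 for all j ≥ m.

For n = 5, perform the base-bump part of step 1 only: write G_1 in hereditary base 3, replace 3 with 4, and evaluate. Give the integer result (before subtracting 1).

step 0: 5 = 2^2 + 1; sub 3 for 2: 3^3 + 1; = 28; G_1 = 28−1 = 27
step 1: 27 = 3^3; sub 4 for 3: 4^4; = 256; G_2 = 256−1 = 255

256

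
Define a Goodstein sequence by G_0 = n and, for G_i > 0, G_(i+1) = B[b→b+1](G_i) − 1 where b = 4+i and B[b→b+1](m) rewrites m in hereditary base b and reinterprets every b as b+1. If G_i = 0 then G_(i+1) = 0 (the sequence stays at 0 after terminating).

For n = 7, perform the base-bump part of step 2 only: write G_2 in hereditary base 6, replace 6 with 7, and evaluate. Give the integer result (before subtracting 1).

i=0: 7 = 4 + 3 (b=4); 4→5: 5 + 3 = 8; 8−1 = 7
i=1: 7 = 5 + 2 (b=5); 5→6: 6 + 2 = 8; 8−1 = 7
i=2: 7 = 6 + 1 (b=6); 6→7: 7 + 1 = 8; 8−1 = 7

8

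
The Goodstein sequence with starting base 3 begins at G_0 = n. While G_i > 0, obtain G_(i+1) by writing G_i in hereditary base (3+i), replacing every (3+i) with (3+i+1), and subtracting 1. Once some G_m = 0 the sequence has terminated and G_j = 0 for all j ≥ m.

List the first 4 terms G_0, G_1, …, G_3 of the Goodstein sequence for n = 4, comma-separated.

4, 4, 4, 3

i=0: 4 = 3 + 1 (b=3); 3→4: 4 + 1 = 5; 5−1 = 4
i=1: 4 = 4 (b=4); 4→5: 5 = 5; 5−1 = 4
i=2: 4 = 4 (b=5); 5→6: 4 = 4; 4−1 = 3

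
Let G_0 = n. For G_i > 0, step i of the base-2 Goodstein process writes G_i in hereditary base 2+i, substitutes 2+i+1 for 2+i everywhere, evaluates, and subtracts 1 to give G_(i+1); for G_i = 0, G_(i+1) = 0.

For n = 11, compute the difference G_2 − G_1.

943

step 0: 11 = 2^(2 + 1) + 2 + 1; sub 3 for 2: 3^(3 + 1) + 3 + 1; = 85; G_1 = 85−1 = 84
step 1: 84 = 3^(3 + 1) + 3; sub 4 for 3: 4^(4 + 1) + 4; = 1028; G_2 = 1028−1 = 1027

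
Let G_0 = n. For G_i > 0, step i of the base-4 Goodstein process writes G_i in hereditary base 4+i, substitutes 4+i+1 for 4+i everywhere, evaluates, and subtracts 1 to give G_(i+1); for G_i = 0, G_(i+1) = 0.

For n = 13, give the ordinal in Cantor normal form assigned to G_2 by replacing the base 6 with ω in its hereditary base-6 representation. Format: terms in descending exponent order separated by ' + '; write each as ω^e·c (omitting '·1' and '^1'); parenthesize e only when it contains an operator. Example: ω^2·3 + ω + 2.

(0) 13|_4 = 3·4 + 1 ↦ 3·5 + 1|_5 = 16 ⇒ 15
(1) 15|_5 = 3·5 ↦ 3·6|_6 = 18 ⇒ 17
(2) 17|_6 = 2·6 + 5 ↦ 2·7 + 5|_7 = 19 ⇒ 18

ω·2 + 5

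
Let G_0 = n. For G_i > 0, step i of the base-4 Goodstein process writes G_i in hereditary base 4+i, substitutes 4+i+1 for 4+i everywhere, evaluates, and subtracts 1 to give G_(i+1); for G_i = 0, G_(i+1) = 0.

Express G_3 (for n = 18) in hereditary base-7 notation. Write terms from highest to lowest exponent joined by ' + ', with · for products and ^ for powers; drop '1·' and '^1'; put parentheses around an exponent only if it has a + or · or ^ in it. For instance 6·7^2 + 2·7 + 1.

G_0 = 18. HB_4(18) = 4^2 + 2. Bump = 27. G_1 = 26.
G_1 = 26. HB_5(26) = 5^2 + 1. Bump = 37. G_2 = 36.
G_2 = 36. HB_6(36) = 6^2. Bump = 49. G_3 = 48.

6·7 + 6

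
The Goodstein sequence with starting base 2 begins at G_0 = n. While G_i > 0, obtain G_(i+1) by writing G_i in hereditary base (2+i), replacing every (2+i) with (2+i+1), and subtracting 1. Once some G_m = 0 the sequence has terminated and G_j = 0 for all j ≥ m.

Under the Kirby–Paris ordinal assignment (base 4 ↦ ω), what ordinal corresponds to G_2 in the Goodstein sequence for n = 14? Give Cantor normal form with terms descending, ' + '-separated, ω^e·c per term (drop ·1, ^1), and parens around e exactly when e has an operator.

G_0=14  [base 2] 2^(2 + 1) + 2^2 + 2  →[2↦3]→  3^(3 + 1) + 3^3 + 3 = 111  −1 ⇒ G_1=110
G_1=110  [base 3] 3^(3 + 1) + 3^3 + 2  →[3↦4]→  4^(4 + 1) + 4^4 + 2 = 1282  −1 ⇒ G_2=1281
G_2=1281  [base 4] 4^(4 + 1) + 4^4 + 1  →[4↦5]→  5^(5 + 1) + 5^5 + 1 = 18751  −1 ⇒ G_3=18750

ω^(ω + 1) + ω^ω + 1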